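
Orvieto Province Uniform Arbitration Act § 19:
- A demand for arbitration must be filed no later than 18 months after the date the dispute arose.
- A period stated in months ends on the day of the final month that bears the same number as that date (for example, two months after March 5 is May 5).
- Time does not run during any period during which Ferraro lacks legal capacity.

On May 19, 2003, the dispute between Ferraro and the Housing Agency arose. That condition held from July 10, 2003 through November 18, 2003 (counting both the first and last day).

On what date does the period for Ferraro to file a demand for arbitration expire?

March 31, 2005

18 months after May 19, 2003 is November 19, 2004.
From July 10, 2003 through November 18, 2003 inclusive is 132 days; tolling adds 132 days: November 19, 2004 + 132 days = March 31, 2005.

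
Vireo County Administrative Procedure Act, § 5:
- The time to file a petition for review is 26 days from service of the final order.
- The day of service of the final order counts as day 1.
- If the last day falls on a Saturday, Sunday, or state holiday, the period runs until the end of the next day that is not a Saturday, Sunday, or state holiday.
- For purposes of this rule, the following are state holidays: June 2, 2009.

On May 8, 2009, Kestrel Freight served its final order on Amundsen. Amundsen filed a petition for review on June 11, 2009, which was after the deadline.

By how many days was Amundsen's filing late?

Counting May 8, 2009 as day 1, day 26 is June 2, 2009.
June 2, 2009 is a listed holiday. The next qualifying day is June 3, 2009.
The deadline is June 3, 2009; from June 3, 2009 to June 11, 2009 is 8 days.

8 days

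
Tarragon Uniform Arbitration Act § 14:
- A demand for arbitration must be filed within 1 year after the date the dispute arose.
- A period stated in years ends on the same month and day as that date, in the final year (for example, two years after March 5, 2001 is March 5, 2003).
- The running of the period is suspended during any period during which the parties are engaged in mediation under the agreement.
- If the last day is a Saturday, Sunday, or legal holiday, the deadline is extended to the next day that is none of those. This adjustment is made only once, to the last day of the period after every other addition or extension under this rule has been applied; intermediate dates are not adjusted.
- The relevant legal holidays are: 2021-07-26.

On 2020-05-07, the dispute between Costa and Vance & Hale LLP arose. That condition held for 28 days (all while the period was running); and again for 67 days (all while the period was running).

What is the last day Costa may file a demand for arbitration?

August 10, 2021

1 year after 2020-05-07 is May 7, 2021.
Tolling adds 28 days: May 7, 2021 + 28 days = June 4, 2021.
Tolling adds 67 days: June 4, 2021 + 67 days = August 10, 2021.
August 10, 2021 is a Tuesday and not a legal holiday, so no extension applies.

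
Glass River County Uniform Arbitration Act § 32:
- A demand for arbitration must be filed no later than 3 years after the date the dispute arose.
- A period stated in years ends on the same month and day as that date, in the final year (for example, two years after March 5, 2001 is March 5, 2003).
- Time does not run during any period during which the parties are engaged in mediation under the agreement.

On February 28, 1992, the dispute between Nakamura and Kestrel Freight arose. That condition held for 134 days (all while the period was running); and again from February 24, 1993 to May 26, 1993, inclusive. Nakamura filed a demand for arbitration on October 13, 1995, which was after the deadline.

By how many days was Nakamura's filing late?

3 years after February 28, 1992 is February 28, 1995.
Tolling adds 134 days: February 28, 1995 + 134 days = July 12, 1995.
From February 24, 1993 through May 26, 1993 inclusive is 92 days; tolling adds 92 days: July 12, 1995 + 92 days = October 12, 1995.
The deadline is October 12, 1995; from October 12, 1995 to October 13, 1995 is 1 days.

1 day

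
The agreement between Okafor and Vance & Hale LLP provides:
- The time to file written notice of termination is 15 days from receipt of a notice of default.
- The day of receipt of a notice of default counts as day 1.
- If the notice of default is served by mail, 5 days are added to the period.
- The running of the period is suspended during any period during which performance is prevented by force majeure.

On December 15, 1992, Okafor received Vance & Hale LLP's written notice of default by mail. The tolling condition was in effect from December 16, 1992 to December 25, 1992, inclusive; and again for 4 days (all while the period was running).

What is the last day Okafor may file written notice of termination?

Counting December 15, 1992 as day 1, day 15 is December 29, 1992.
Service was by mail, adding 5 days: December 29, 1992 + 5 days = January 3, 1993.
From December 16, 1992 through December 25, 1992 inclusive is 10 days; tolling adds 10 days: January 3, 1993 + 10 days = January 13, 1993.
Tolling adds 4 days: January 13, 1993 + 4 days = January 17, 1993.

January 17, 1993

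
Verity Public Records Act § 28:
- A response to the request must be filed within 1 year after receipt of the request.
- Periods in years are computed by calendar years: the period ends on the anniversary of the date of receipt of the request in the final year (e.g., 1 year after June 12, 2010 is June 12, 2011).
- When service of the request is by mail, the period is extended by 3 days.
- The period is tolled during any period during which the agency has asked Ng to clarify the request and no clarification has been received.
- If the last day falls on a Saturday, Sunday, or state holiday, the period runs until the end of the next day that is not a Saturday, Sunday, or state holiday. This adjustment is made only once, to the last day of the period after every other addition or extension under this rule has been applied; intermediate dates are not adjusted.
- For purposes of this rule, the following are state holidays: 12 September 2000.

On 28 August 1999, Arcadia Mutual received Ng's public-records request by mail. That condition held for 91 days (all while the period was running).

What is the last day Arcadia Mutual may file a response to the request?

November 30, 2000

1 year after 28 August 1999 is August 28, 2000.
Service was by mail, adding 3 days: August 28, 2000 + 3 days = August 31, 2000.
Tolling adds 91 days: August 31, 2000 + 91 days = November 30, 2000.
November 30, 2000 is a Thursday and not a state holiday, so no extension applies.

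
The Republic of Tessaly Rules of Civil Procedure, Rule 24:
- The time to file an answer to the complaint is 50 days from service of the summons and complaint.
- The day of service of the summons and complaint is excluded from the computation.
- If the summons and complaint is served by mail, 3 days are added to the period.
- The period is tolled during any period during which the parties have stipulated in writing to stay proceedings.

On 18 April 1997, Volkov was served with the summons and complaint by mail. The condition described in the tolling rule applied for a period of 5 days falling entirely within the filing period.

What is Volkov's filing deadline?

50 days after 18 April 1997 is June 7, 1997.
Service was by mail, adding 3 days: June 7, 1997 + 3 days = June 10, 1997.
Tolling adds 5 days: June 10, 1997 + 5 days = June 15, 1997.

June 15, 1997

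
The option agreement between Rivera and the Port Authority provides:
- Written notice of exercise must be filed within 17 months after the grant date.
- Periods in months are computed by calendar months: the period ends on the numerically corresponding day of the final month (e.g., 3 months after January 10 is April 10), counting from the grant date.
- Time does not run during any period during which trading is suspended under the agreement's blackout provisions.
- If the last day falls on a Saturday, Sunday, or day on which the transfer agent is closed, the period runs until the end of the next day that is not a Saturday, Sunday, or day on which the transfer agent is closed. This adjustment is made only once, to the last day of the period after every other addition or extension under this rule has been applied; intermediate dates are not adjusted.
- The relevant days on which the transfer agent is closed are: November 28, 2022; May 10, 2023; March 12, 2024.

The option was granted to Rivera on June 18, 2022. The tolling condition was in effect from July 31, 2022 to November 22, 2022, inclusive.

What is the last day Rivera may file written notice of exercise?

17 months after June 18, 2022 is November 18, 2023.
From July 31, 2022 through November 22, 2022 inclusive is 115 days; tolling adds 115 days: November 18, 2023 + 115 days = March 12, 2024.
March 12, 2024 is a listed holiday. The next qualifying day is March 13, 2024.

March 13, 2024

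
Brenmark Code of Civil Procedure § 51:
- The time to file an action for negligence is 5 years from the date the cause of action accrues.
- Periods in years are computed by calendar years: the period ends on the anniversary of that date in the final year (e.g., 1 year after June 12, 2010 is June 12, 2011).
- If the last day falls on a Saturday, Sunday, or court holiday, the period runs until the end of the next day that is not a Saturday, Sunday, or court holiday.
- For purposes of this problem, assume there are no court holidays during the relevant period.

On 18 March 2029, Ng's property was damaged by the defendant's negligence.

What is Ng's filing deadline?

5 years after 18 March 2029 is March 18, 2034.
March 18, 2034 is Saturday; March 19, 2034 is Sunday. The next qualifying day is March 20, 2034.

March 20, 2034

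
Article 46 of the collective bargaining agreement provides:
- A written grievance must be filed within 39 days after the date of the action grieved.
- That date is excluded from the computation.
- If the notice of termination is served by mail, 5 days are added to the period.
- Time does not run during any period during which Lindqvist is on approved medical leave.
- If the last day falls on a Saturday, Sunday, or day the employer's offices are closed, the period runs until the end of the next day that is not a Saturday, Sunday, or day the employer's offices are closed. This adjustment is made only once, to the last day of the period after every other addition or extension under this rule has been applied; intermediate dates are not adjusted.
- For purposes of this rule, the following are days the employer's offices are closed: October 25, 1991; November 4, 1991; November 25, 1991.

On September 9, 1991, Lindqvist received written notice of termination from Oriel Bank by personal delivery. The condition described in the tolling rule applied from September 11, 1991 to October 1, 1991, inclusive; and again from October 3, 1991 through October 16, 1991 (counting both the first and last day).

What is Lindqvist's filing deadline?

November 22, 1991

39 days after September 9, 1991 is October 18, 1991.
Service was not by mail, so no mail extension applies.
From September 11, 1991 through October 1, 1991 inclusive is 21 days; tolling adds 21 days: October 18, 1991 + 21 days = November 8, 1991.
From October 3, 1991 through October 16, 1991 inclusive is 14 days; tolling adds 14 days: November 8, 1991 + 14 days = November 22, 1991.
November 22, 1991 is a Friday and not a day the employer's offices are closed, so no extension applies.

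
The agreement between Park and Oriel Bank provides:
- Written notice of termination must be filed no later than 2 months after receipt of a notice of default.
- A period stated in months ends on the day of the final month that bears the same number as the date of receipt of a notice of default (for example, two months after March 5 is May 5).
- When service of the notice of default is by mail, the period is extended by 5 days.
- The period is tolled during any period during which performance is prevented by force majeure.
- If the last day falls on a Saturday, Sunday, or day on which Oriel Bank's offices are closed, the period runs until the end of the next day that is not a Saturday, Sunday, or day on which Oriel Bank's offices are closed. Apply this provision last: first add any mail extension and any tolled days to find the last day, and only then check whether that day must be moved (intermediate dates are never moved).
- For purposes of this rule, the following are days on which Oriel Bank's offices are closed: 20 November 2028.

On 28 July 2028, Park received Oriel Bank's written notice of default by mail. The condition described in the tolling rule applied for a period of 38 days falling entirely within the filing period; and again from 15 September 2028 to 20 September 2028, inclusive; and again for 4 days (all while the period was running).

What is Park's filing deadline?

November 21, 2028

2 months after 28 July 2028 is September 28, 2028.
Service was by mail, adding 5 days: September 28, 2028 + 5 days = October 3, 2028.
Tolling adds 38 days: October 3, 2028 + 38 days = November 10, 2028.
From September 15, 2028 through September 20, 2028 inclusive is 6 days; tolling adds 6 days: November 10, 2028 + 6 days = November 16, 2028.
Tolling adds 4 days: November 16, 2028 + 4 days = November 20, 2028.
November 20, 2028 is a listed holiday. The next qualifying day is November 21, 2028.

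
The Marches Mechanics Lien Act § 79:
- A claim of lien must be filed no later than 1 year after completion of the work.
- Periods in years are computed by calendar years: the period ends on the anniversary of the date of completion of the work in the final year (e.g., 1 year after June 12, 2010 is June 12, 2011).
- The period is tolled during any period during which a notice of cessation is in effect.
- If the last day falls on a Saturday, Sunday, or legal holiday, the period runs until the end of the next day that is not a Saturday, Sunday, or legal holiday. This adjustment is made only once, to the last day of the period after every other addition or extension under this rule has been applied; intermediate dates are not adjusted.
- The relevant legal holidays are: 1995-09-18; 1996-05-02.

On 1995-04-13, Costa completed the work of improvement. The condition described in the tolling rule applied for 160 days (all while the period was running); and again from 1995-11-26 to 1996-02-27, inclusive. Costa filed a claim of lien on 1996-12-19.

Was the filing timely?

Yes

1 year after 1995-04-13 is April 13, 1996.
Tolling adds 160 days: April 13, 1996 + 160 days = September 20, 1996.
From November 26, 1995 through February 27, 1996 inclusive is 94 days; tolling adds 94 days: September 20, 1996 + 94 days = December 23, 1996.
December 23, 1996 is a Monday and not a legal holiday, so no extension applies.
The deadline is December 23, 1996; the filing on December 19, 1996 is on or before that date.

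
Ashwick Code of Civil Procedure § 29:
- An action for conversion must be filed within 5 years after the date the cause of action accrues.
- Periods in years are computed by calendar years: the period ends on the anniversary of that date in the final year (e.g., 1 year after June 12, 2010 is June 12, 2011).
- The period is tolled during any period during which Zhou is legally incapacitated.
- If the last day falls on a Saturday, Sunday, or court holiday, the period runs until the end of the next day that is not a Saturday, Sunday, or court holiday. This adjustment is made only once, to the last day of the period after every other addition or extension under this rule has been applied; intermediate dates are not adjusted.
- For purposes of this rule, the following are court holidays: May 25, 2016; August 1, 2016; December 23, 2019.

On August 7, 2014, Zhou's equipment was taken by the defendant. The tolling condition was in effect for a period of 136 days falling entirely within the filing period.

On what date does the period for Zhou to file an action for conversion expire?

5 years after August 7, 2014 is August 7, 2019.
Tolling adds 136 days: August 7, 2019 + 136 days = December 21, 2019.
December 21, 2019 is Saturday; December 22, 2019 is Sunday; December 23, 2019 is a listed holiday. The next qualifying day is December 24, 2019.

December 24, 2019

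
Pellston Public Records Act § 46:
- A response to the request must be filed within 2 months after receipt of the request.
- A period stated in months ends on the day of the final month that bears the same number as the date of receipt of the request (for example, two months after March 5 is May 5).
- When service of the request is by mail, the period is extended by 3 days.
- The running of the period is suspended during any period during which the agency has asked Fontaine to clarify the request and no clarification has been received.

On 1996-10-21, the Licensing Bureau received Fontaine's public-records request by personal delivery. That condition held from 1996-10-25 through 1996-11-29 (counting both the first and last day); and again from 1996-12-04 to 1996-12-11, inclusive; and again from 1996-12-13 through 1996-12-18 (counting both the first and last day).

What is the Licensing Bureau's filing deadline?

February 9, 1997

2 months after 1996-10-21 is December 21, 1996.
Service was not by mail, so no mail extension applies.
From October 25, 1996 through November 29, 1996 inclusive is 36 days; tolling adds 36 days: December 21, 1996 + 36 days = January 26, 1997.
From December 4, 1996 through December 11, 1996 inclusive is 8 days; tolling adds 8 days: January 26, 1997 + 8 days = February 3, 1997.
From December 13, 1996 through December 18, 1996 inclusive is 6 days; tolling adds 6 days: February 3, 1997 + 6 days = February 9, 1997.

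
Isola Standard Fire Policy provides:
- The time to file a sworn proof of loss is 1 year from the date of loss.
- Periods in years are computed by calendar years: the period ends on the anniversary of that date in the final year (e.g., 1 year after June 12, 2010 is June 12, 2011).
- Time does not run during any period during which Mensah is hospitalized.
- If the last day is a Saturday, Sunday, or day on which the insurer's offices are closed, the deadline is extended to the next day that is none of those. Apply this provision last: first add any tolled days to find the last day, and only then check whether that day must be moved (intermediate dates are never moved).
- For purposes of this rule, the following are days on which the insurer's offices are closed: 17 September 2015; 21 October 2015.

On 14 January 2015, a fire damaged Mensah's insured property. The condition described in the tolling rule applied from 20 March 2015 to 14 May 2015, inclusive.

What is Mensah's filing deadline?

1 year after 14 January 2015 is January 14, 2016.
From March 20, 2015 through May 14, 2015 inclusive is 56 days; tolling adds 56 days: January 14, 2016 + 56 days = March 10, 2016.
March 10, 2016 is a Thursday and not a day on which the insurer's offices are closed, so no extension applies.

March 10, 2016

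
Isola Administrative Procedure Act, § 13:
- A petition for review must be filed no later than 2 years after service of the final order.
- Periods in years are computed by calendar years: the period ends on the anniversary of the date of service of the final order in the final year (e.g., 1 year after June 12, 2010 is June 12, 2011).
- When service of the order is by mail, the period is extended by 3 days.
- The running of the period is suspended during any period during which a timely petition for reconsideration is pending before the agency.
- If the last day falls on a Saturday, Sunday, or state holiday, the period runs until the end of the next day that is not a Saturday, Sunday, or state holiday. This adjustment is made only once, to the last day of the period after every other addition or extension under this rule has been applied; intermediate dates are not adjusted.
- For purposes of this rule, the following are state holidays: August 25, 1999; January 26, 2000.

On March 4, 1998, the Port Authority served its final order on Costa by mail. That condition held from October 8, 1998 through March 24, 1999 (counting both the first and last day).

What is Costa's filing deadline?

2 years after March 4, 1998 is March 4, 2000.
Service was by mail, adding 3 days: March 4, 2000 + 3 days = March 7, 2000.
From October 8, 1998 through March 24, 1999 inclusive is 168 days; tolling adds 168 days: March 7, 2000 + 168 days = August 22, 2000.
August 22, 2000 is a Tuesday and not a state holiday, so no extension applies.

August 22, 2000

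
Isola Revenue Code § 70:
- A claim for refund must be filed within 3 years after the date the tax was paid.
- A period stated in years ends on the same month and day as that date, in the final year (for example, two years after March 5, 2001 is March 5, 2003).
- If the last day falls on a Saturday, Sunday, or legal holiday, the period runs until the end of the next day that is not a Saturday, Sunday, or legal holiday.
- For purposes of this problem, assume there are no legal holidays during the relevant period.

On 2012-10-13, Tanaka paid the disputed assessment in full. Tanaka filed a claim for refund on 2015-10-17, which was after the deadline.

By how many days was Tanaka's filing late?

3 years after 2012-10-13 is October 13, 2015.
October 13, 2015 is a Tuesday and not a legal holiday, so no extension applies.
The deadline is October 13, 2015; from October 13, 2015 to October 17, 2015 is 4 days.

4 days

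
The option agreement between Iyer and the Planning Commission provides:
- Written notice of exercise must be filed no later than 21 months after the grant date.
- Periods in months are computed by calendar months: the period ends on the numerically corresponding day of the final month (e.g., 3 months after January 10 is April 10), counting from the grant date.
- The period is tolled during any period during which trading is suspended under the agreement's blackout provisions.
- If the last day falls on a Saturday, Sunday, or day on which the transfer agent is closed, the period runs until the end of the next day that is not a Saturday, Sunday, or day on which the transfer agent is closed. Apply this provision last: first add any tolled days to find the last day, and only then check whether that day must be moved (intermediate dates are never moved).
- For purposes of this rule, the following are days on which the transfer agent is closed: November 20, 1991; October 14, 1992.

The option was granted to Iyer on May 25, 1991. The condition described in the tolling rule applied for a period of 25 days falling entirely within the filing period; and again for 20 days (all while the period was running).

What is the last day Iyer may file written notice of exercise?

April 12, 1993

21 months after May 25, 1991 is February 25, 1993.
Tolling adds 25 days: February 25, 1993 + 25 days = March 22, 1993.
Tolling adds 20 days: March 22, 1993 + 20 days = April 11, 1993.
April 11, 1993 is Sunday. The next qualifying day is April 12, 1993.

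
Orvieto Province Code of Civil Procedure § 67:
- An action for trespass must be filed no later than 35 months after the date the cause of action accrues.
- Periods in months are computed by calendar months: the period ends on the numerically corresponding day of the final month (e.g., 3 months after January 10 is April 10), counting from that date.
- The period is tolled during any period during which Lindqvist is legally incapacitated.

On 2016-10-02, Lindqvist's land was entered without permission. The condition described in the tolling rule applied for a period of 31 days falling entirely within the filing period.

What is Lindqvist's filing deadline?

35 months after 2016-10-02 is September 2, 2019.
Tolling adds 31 days: September 2, 2019 + 31 days = October 3, 2019.

October 3, 2019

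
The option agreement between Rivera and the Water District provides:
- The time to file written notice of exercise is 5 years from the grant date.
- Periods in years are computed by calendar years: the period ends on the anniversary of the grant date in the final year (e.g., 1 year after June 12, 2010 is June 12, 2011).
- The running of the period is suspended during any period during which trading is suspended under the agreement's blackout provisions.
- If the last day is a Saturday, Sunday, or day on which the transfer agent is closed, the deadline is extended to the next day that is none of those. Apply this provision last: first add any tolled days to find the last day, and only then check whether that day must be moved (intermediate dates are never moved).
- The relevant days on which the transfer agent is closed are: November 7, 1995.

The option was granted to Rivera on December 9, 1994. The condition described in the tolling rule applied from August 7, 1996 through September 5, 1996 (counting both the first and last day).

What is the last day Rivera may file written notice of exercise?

January 10, 2000

5 years after December 9, 1994 is December 9, 1999.
From August 7, 1996 through September 5, 1996 inclusive is 30 days; tolling adds 30 days: December 9, 1999 + 30 days = January 8, 2000.
January 8, 2000 is Saturday; January 9, 2000 is Sunday. The next qualifying day is January 10, 2000.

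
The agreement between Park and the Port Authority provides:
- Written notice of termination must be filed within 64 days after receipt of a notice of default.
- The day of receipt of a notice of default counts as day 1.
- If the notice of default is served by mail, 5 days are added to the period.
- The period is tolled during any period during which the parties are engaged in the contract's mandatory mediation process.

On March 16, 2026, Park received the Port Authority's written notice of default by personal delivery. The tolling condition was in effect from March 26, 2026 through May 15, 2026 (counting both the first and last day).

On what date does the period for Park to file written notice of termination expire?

July 8, 2026

Counting March 16, 2026 as day 1, day 64 is May 18, 2026.
Service was not by mail, so no mail extension applies.
From March 26, 2026 through May 15, 2026 inclusive is 51 days; tolling adds 51 days: May 18, 2026 + 51 days = July 8, 2026.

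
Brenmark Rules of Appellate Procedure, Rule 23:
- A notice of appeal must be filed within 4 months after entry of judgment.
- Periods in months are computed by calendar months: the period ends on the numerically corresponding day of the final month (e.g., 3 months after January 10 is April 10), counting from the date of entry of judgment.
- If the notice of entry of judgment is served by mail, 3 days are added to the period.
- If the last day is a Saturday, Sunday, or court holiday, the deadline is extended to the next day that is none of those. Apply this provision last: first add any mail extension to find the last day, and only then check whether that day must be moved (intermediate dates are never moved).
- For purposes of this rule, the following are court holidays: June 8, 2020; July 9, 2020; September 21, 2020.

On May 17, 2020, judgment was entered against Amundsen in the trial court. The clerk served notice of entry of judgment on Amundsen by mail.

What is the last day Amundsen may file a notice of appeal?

4 months after May 17, 2020 is September 17, 2020.
Service was by mail, adding 3 days: September 17, 2020 + 3 days = September 20, 2020.
September 20, 2020 is Sunday; September 21, 2020 is a listed holiday. The next qualifying day is September 22, 2020.

September 22, 2020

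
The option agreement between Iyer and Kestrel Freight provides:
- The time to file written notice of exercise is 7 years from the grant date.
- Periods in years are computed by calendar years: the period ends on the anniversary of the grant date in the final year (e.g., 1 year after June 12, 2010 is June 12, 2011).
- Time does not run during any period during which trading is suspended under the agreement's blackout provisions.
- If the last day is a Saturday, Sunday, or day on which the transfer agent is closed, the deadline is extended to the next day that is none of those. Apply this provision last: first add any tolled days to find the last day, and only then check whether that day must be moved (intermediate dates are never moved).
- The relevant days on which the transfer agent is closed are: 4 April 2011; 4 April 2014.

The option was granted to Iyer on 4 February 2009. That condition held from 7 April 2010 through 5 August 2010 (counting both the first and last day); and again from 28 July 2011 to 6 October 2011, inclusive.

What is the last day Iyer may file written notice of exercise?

August 15, 2016

7 years after 4 February 2009 is February 4, 2016.
From April 7, 2010 through August 5, 2010 inclusive is 121 days; tolling adds 121 days: February 4, 2016 + 121 days = June 4, 2016.
From July 28, 2011 through October 6, 2011 inclusive is 71 days; tolling adds 71 days: June 4, 2016 + 71 days = August 14, 2016.
August 14, 2016 is Sunday. The next qualifying day is August 15, 2016.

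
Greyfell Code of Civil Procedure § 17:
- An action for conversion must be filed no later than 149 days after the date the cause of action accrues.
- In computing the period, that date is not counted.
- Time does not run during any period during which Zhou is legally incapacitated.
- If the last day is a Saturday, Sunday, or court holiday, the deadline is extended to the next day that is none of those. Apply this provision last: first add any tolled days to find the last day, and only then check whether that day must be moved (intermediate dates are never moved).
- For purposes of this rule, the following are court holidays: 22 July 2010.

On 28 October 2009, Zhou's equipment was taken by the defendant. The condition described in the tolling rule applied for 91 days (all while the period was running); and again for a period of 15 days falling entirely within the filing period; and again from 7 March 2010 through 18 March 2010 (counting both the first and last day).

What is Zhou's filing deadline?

July 23, 2010

149 days after 28 October 2009 is March 26, 2010.
Tolling adds 91 days: March 26, 2010 + 91 days = June 25, 2010.
Tolling adds 15 days: June 25, 2010 + 15 days = July 10, 2010.
From March 7, 2010 through March 18, 2010 inclusive is 12 days; tolling adds 12 days: July 10, 2010 + 12 days = July 22, 2010.
July 22, 2010 is a listed holiday. The next qualifying day is July 23, 2010.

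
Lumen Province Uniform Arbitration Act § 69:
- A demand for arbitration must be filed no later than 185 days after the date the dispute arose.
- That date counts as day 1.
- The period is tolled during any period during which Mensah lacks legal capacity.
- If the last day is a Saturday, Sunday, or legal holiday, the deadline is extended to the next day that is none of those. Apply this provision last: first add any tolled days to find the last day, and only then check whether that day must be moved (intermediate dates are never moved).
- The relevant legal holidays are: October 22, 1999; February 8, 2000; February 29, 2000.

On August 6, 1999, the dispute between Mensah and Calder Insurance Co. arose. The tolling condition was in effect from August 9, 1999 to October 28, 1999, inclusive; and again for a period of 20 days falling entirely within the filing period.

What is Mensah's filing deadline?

May 17, 2000

Counting August 6, 1999 as day 1, day 185 is February 6, 2000.
From August 9, 1999 through October 28, 1999 inclusive is 81 days; tolling adds 81 days: February 6, 2000 + 81 days = April 27, 2000.
Tolling adds 20 days: April 27, 2000 + 20 days = May 17, 2000.
May 17, 2000 is a Wednesday and not a legal holiday, so no extension applies.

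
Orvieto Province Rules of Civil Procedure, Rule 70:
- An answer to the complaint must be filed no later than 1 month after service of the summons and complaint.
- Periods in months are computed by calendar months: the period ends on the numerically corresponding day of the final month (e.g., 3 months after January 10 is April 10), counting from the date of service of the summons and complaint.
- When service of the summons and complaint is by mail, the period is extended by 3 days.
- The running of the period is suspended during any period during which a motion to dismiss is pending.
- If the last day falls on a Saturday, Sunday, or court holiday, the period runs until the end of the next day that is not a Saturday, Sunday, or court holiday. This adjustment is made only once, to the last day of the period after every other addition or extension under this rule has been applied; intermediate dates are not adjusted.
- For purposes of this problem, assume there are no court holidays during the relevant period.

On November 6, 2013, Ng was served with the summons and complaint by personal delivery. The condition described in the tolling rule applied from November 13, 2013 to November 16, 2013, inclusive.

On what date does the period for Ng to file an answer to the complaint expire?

1 month after November 6, 2013 is December 6, 2013.
Service was not by mail, so no mail extension applies.
From November 13, 2013 through November 16, 2013 inclusive is 4 days; tolling adds 4 days: December 6, 2013 + 4 days = December 10, 2013.
December 10, 2013 is a Tuesday and not a court holiday, so no extension applies.

December 10, 2013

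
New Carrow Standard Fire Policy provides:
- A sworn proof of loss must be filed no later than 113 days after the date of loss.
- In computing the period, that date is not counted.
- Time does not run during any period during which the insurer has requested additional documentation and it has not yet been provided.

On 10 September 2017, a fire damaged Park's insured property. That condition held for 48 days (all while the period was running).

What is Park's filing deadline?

113 days after 10 September 2017 is January 1, 2018.
Tolling adds 48 days: January 1, 2018 + 48 days = February 18, 2018.

February 18, 2018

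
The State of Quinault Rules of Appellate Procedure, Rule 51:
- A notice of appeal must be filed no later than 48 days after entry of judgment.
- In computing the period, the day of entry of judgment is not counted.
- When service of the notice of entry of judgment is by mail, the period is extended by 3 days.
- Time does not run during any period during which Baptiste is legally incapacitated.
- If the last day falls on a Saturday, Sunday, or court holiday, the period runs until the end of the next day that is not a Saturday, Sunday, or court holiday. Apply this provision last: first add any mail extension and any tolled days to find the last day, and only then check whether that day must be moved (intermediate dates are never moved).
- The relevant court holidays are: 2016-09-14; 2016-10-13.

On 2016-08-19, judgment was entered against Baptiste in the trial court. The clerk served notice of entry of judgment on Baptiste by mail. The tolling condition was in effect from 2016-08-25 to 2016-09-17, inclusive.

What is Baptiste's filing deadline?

November 2, 2016

48 days after 2016-08-19 is October 6, 2016.
Service was by mail, adding 3 days: October 6, 2016 + 3 days = October 9, 2016.
From August 25, 2016 through September 17, 2016 inclusive is 24 days; tolling adds 24 days: October 9, 2016 + 24 days = November 2, 2016.
November 2, 2016 is a Wednesday and not a court holiday, so no extension applies.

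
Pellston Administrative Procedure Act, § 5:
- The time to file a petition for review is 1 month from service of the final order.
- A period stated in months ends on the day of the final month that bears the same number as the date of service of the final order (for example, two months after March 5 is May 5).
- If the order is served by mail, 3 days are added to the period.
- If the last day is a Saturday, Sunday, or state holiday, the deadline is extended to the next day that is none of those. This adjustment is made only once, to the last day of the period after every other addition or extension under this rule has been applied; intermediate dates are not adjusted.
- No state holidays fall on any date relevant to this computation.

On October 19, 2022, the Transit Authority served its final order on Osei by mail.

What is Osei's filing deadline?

November 22, 2022

1 month after October 19, 2022 is November 19, 2022.
Service was by mail, adding 3 days: November 19, 2022 + 3 days = November 22, 2022.
November 22, 2022 is a Tuesday and not a state holiday, so no extension applies.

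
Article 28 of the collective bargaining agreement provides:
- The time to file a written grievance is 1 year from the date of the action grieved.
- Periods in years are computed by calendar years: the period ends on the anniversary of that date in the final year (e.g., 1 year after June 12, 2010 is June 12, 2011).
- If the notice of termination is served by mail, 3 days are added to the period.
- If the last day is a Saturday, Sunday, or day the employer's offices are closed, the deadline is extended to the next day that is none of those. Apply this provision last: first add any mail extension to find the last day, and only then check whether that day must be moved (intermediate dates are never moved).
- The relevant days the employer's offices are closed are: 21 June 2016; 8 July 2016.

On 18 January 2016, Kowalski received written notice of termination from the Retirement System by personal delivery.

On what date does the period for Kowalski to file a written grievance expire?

January 18, 2017

1 year after 18 January 2016 is January 18, 2017.
Service was not by mail, so no mail extension applies.
January 18, 2017 is a Wednesday and not a day the employer's offices are closed, so no extension applies.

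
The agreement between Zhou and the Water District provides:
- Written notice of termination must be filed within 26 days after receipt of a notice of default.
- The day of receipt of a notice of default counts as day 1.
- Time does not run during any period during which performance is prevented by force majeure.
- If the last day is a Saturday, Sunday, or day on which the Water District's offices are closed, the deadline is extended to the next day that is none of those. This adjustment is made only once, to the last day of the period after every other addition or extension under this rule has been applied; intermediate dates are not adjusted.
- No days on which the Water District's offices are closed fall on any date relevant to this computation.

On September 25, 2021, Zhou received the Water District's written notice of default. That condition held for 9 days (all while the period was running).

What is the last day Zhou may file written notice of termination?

October 29, 2021

Counting September 25, 2021 as day 1, day 26 is October 20, 2021.
Tolling adds 9 days: October 20, 2021 + 9 days = October 29, 2021.
October 29, 2021 is a Friday and not a day on which the Water District's offices are closed, so no extension applies.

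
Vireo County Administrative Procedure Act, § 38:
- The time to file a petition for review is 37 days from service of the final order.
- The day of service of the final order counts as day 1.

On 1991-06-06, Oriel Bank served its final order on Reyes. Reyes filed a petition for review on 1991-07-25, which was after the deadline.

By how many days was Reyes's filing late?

Counting 1991-06-06 as day 1, day 37 is July 12, 1991.
The deadline is July 12, 1991; from July 12, 1991 to July 25, 1991 is 13 days.

13 days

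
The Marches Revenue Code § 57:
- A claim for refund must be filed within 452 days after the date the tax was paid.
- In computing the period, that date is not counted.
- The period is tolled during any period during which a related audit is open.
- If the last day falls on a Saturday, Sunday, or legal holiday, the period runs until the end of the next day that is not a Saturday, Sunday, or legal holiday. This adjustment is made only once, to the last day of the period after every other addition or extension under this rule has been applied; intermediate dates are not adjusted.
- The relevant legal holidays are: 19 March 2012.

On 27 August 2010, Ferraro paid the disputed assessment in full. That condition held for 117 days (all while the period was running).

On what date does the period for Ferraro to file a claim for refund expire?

March 20, 2012

452 days after 27 August 2010 is November 22, 2011.
Tolling adds 117 days: November 22, 2011 + 117 days = March 18, 2012.
March 18, 2012 is Sunday; March 19, 2012 is a listed holiday. The next qualifying day is March 20, 2012.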